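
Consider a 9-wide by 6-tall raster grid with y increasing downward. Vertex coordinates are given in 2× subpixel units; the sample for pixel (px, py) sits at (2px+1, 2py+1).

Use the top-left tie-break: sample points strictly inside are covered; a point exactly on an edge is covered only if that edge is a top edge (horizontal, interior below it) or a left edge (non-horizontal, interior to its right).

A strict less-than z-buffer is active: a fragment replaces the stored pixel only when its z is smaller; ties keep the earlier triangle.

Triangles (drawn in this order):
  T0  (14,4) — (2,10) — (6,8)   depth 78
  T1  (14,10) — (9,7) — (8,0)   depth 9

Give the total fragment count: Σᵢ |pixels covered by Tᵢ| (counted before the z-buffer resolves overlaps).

T0:
  degenerate (2·area = 0) — covers nothing
T1:
  2·area = 32
  edge (14, 10)→(9, 7): d=(-5,-3) top-left  bias=+0
  edge (9, 7)→(8, 0): d=(-1,-7) top-left  bias=+0
  edge (8, 0)→(14, 10): d=(6,10) right/bottom  bias=-1
    (4,1)@(9, 3): e=[20,4,8] → X
    (5,1)@(11, 3): e=[26,18,-12] → .
    (4,2)@(9, 5): e=[10,2,20] → X
    (5,2)@(11, 5): e=[16,16,0] → .  [on edge]
    (4,3)@(9, 7): e=[0,0,32] → X  [on edge]
    (5,3)@(11, 7): e=[6,14,12] → X
    (6,3)@(13, 7): e=[12,28,-8] → .
    (4,4)@(9, 9): e=[-10,-2,44] → .
    (5,4)@(11, 9): e=[-4,12,24] → .
    (6,4)@(13, 9): e=[2,26,4] → X
    (7,4)@(15, 9): e=[8,40,-16] → .
    (6,5)@(13, 11): e=[-8,24,16] → .
  covered (5 px):
    . . . . . . . . .
    . . . . X . . . .
    . . . . X . . . .
    . . . . X X . . .
    . . . . . . X . .
    . . . . . . . . .

Final: 5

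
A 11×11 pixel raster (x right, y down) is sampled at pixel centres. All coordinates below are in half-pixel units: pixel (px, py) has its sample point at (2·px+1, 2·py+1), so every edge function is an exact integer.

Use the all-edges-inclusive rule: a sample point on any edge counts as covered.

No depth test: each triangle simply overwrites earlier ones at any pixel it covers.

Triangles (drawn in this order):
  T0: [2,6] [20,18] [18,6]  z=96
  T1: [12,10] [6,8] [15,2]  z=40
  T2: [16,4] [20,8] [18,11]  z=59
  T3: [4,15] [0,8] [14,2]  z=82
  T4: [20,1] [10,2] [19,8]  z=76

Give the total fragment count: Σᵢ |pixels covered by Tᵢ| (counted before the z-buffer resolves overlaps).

T0:
  2·area = 192  (B↔C swapped to make it positive)
  edge (2, 6)→(18, 6): d=(16,0) inclusive
  edge (18, 6)→(20, 18): d=(2,12) inclusive
  edge (20, 18)→(2, 6): d=(-18,-12) inclusive
    (2,3)@(5, 7): e=[16,158,18] → X
    (3,3)@(7, 7): e=[16,134,42] → X
    (4,3)@(9, 7): e=[16,110,66] → X
    (5,3)@(11, 7): e=[16,86,90] → X
    (6,3)@(13, 7): e=[16,62,114] → X
    (7,3)@(15, 7): e=[16,38,138] → X
    (8,3)@(17, 7): e=[16,14,162] → X
    (9,3)@(19, 7): e=[16,-10,186] → .
    (2,4)@(5, 9): e=[48,162,-18] → .
    (3,4)@(7, 9): e=[48,138,6] → X
    (9,4)@(19, 9): e=[48,-6,150] → .
    (3,5)@(7, 11): e=[80,142,-30] → .
  covered (24 px):
    . . . . . . . . . . .
    . . . . . . . . . . .
    . . . . . . . . . . .
    . . X X X X X X X . .
    . . . X X X X X X . .
    . . . . . X X X X . .
    . . . . . . X X X X .
    . . . . . . . . X X .
    . . . . . . . . . X .
    . . . . . . . . . . .
    . . . . . . . . . . .
T1:
  2·area = 54
  edge (12, 10)→(6, 8): d=(-6,-2) inclusive
  edge (6, 8)→(15, 2): d=(9,-6) inclusive
  edge (15, 2)→(12, 10): d=(-3,8) inclusive
    (5,2)@(11, 5): e=[28,3,23] → X
    (6,2)@(13, 5): e=[32,15,7] → X
    (7,2)@(15, 5): e=[36,27,-9] → .
    (1,3)@(3, 7): e=[0,-27,81] → .  [on edge]
    (4,3)@(9, 7): e=[12,9,33] → X
    (7,3)@(15, 7): e=[24,45,-15] → .
    (4,4)@(9, 9): e=[0,27,27] → X  [on edge]
    (6,4)@(13, 9): e=[8,51,-5] → .
    (4,5)@(9, 11): e=[-12,45,21] → .
    (5,5)@(11, 11): e=[-8,57,5] → .
    (7,5)@(15, 11): e=[0,81,-27] → .  [on edge]
    (10,6)@(21, 13): e=[0,135,-81] → .  [on edge]
  covered (7 px):
    . . . . . . . . . . .
    . . . . . . . . . . .
    . . . . . X X . . . .
    . . . . X X X . . . .
    . . . . X X . . . . .
    . . . . . . . . . . .
    . . . . . . . . . . .
    . . . . . . . . . . .
    . . . . . . . . . . .
    . . . . . . . . . . .
    . . . . . . . . . . .
T2:
  2·area = 20
  edge (16, 4)→(20, 8): d=(4,4) inclusive
  edge (20, 8)→(18, 11): d=(-2,3) inclusive
  edge (18, 11)→(16, 4): d=(-2,-7) inclusive
    (6,0)@(13, 1): e=[0,35,-15] → .  [on edge]
    (7,1)@(15, 3): e=[0,25,-5] → .  [on edge]
    (8,2)@(17, 5): e=[0,15,5] → X  [on edge]
    (9,2)@(19, 5): e=[-8,9,19] → .
    (8,3)@(17, 7): e=[8,11,1] → X
    (9,3)@(19, 7): e=[0,5,15] → X  [on edge]
    (10,3)@(21, 7): e=[-8,-1,29] → .
    (8,4)@(17, 9): e=[16,7,-3] → .
    (9,4)@(19, 9): e=[8,1,11] → X
    (10,4)@(21, 9): e=[0,-5,25] → .  [on edge]
    (9,5)@(19, 11): e=[16,-3,7] → .
  covered (4 px):
    . . . . . . . . . . .
    . . . . . . . . . . .
    . . . . . . . . X . .
    . . . . . . . . X X .
    . . . . . . . . . X .
    . . . . . . . . . . .
    . . . . . . . . . . .
    . . . . . . . . . . .
    . . . . . . . . . . .
    . . . . . . . . . . .
    . . . . . . . . . . .
T3:
  2·area = 122
  edge (4, 15)→(0, 8): d=(-4,-7) inclusive
  edge (0, 8)→(14, 2): d=(14,-6) inclusive
  edge (14, 2)→(4, 15): d=(-10,13) inclusive
    (6,1)@(13, 3): e=[111,8,3] → X
    (7,1)@(15, 3): e=[125,20,-23] → .
    (3,2)@(7, 5): e=[61,0,61] → X  [on edge]
    (4,2)@(9, 5): e=[75,12,35] → X
    (5,2)@(11, 5): e=[89,24,9] → X
    (6,2)@(13, 5): e=[103,36,-17] → .
    (1,3)@(3, 7): e=[25,4,93] → X
    (2,3)@(5, 7): e=[39,16,67] → X
    (5,3)@(11, 7): e=[81,52,-11] → .
    (0,4)@(1, 9): e=[3,20,99] → X
    (4,4)@(9, 9): e=[59,68,-5] → .
    (0,5)@(1, 11): e=[-5,48,79] → .
  covered (17 px):
    . . . . . . . . . . .
    . . . . . . X . . . .
    . . . X X X . . . . .
    . X X X X . . . . . .
    X X X X . . . . . . .
    . X X X . . . . . . .
    . X X . . . . . . . .
    . . . . . . . . . . .
    . . . . . . . . . . .
    . . . . . . . . . . .
    . . . . . . . . . . .
T4:
  2·area = 69  (B↔C swapped to make it positive)
  edge (20, 1)→(19, 8): d=(-1,7) inclusive
  edge (19, 8)→(10, 2): d=(-9,-6) inclusive
  edge (10, 2)→(20, 1): d=(10,-1) inclusive
    (6,1)@(13, 3): e=[47,9,13] → X
    (7,1)@(15, 3): e=[33,21,15] → X
    (8,1)@(17, 3): e=[19,33,17] → X
    (9,1)@(19, 3): e=[5,45,19] → X
    (10,1)@(21, 3): e=[-9,57,21] → .
    (6,2)@(13, 5): e=[45,-9,33] → .
    (7,2)@(15, 5): e=[31,3,35] → X
    (10,2)@(21, 5): e=[-11,39,41] → .
    (7,3)@(15, 7): e=[29,-15,55] → .
    (8,3)@(17, 7): e=[15,-3,57] → .
    (9,3)@(19, 7): e=[1,9,59] → X
    (10,3)@(21, 7): e=[-13,21,61] → .
  covered (8 px):
    . . . . . . . . . . .
    . . . . . . X X X X .
    . . . . . . . X X X .
    . . . . . . . . . X .
    . . . . . . . . . . .
    . . . . . . . . . . .
    . . . . . . . . . . .
    . . . . . . . . . . .
    . . . . . . . . . . .
    . . . . . . . . . . .
    . . . . . . . . . . .

Answer: 60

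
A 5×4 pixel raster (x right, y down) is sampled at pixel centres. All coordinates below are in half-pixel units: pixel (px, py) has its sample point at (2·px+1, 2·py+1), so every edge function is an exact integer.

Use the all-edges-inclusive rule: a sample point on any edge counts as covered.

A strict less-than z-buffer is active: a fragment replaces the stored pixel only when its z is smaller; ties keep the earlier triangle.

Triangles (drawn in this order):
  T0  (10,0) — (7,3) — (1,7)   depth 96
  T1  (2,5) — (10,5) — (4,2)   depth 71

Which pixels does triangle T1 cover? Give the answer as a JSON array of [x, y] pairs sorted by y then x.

T0:
  2·area = 6
  edge (10, 0)→(7, 3): d=(-3,3) inclusive
  edge (7, 3)→(1, 7): d=(-6,4) inclusive
  edge (1, 7)→(10, 0): d=(9,-7) inclusive
    (4,0)@(9, 1): e=[0,4,2] → █  [on edge]
    (3,1)@(7, 3): e=[0,0,6] → █  [on edge]
    (4,1)@(9, 3): e=[-6,-8,20] → ·
    (2,2)@(5, 5): e=[0,-4,10] → ·  [on edge]
    (3,2)@(7, 5): e=[-6,-12,24] → ·
    (0,3)@(1, 7): e=[6,0,0] → █  [on edge]
    (1,3)@(3, 7): e=[0,-8,14] → ·  [on edge]
  covered (3 px):
    · · · · █
    · · · █ ·
    · · · · ·
    █ · · · ·
T1:
  2·area = 24  (B↔C swapped to make it positive)
  edge (2, 5)→(4, 2): d=(2,-3) inclusive
  edge (4, 2)→(10, 5): d=(6,3) inclusive
  edge (10, 5)→(2, 5): d=(-8,0) inclusive
    (2,1)@(5, 3): e=[5,3,16] → █
    (3,1)@(7, 3): e=[11,-3,16] → ·
    (0,2)@(1, 5): e=[-3,27,0] → ·  [on edge]
    (1,2)@(3, 5): e=[3,21,0] → █  [on edge]
    (2,2)@(5, 5): e=[9,15,0] → █  [on edge]
    (3,2)@(7, 5): e=[15,9,0] → █  [on edge]
    (4,2)@(9, 5): e=[21,3,0] → █  [on edge]
    (1,3)@(3, 7): e=[7,33,-16] → ·
    (2,3)@(5, 7): e=[13,27,-16] → ·
    (3,3)@(7, 7): e=[19,21,-16] → ·
    (4,3)@(9, 7): e=[25,15,-16] → ·
  covered (5 px):
    · · · · ·
    · · █ · ·
    · █ █ █ █
    · · · · ·

Answer: [[2,1],[1,2],[2,2],[3,2],[4,2]]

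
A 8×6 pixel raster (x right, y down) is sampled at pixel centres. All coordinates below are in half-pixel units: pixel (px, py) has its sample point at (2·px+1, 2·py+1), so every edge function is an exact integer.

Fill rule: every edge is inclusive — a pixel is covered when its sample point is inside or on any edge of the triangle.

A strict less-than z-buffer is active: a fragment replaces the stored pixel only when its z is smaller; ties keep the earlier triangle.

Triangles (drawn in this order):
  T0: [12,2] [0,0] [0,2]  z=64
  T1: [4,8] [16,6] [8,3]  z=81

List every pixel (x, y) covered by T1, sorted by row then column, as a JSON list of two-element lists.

T0:
  2·area = 24  (B↔C swapped to make it positive)
  edge (12, 2)→(0, 2): d=(-12,0) inclusive
  edge (0, 2)→(0, 0): d=(0,-2) inclusive
  edge (0, 0)→(12, 2): d=(12,2) inclusive
    (0,0)@(1, 1): e=[12,2,10] → #
    (1,0)@(3, 1): e=[12,6,6] → #
    (2,0)@(5, 1): e=[12,10,2] → #
    (3,0)@(7, 1): e=[12,14,-2] → ·
    (0,1)@(1, 3): e=[-12,2,34] → ·
    (1,1)@(3, 3): e=[-12,6,30] → ·
    (2,1)@(5, 3): e=[-12,10,26] → ·
  covered (3 px):
    # # # · · · · ·
    · · · · · · · ·
    · · · · · · · ·
    · · · · · · · ·
    · · · · · · · ·
    · · · · · · · ·
T1:
  2·area = 52  (B↔C swapped to make it positive)
  edge (4, 8)→(8, 3): d=(4,-5) inclusive
  edge (8, 3)→(16, 6): d=(8,3) inclusive
  edge (16, 6)→(4, 8): d=(-12,2) inclusive
    (3,2)@(7, 5): e=[3,19,30] → #
    (4,2)@(9, 5): e=[13,13,26] → #
    (5,2)@(11, 5): e=[23,7,22] → #
    (6,2)@(13, 5): e=[33,1,18] → #
    (7,2)@(15, 5): e=[43,-5,14] → ·
    (2,3)@(5, 7): e=[1,41,10] → #
    (5,3)@(11, 7): e=[31,23,-2] → ·
    (6,3)@(13, 7): e=[41,17,-6] → ·
    (2,4)@(5, 9): e=[9,57,-14] → ·
    (3,4)@(7, 9): e=[19,51,-18] → ·
    (4,4)@(9, 9): e=[29,45,-22] → ·
  covered (7 px):
    · · · · · · · ·
    · · · · · · · ·
    · · · # # # # ·
    · · # # # · · ·
    · · · · · · · ·
    · · · · · · · ·

Final: [[3,2],[4,2],[5,2],[6,2],[2,3],[3,3],[4,3]]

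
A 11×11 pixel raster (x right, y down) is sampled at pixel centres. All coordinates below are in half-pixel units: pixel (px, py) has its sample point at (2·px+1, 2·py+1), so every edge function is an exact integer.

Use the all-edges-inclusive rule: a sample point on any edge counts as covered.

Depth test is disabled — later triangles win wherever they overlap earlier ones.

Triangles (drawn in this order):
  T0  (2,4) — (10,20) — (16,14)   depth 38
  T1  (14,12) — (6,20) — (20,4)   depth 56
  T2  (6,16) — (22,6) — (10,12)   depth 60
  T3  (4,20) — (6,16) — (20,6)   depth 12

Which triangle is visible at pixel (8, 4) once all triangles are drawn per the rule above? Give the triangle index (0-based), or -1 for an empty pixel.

T0:
  2·area = 144  (B↔C swapped to make it positive)
  edge (2, 4)→(16, 14): d=(14,10) inclusive
  edge (16, 14)→(10, 20): d=(-6,6) inclusive
  edge (10, 20)→(2, 4): d=(-8,-16) inclusive
    (1,2)@(3, 5): e=[4,132,8] → █
    (2,2)@(5, 5): e=[-16,120,40] → ·
    (1,3)@(3, 7): e=[32,120,-8] → ·
    (2,3)@(5, 7): e=[12,108,24] → █
    (3,3)@(7, 7): e=[-8,96,56] → ·
    (2,4)@(5, 9): e=[40,96,8] → █
    (3,4)@(7, 9): e=[20,84,40] → █
    (4,4)@(9, 9): e=[0,72,72] → █  [on edge]
    (5,4)@(11, 9): e=[-20,60,104] → ·
    (10,4)@(21, 9): e=[-120,0,264] → ·  [on edge]
    (2,5)@(5, 11): e=[68,84,-8] → ·
    (3,5)@(7, 11): e=[48,72,24] → █
    (9,5)@(19, 11): e=[-72,0,216] → ·  [on edge]
    (8,6)@(17, 13): e=[-24,0,168] → ·  [on edge]
    (7,7)@(15, 15): e=[24,0,120] → █  [on edge]
    (6,8)@(13, 17): e=[72,0,72] → █  [on edge]
    (5,9)@(11, 19): e=[120,0,24] → █  [on edge]
    (4,10)@(9, 21): e=[168,0,-24] → ·  [on edge]
  covered (20 px):
    · · · · · · · · · · ·
    · · · · · · · · · · ·
    · █ · · · · · · · · ·
    · · █ · · · · · · · ·
    · · █ █ █ · · · · · ·
    · · · █ █ █ · · · · ·
    · · · █ █ █ █ · · · ·
    · · · · █ █ █ █ · · ·
    · · · · █ █ █ · · · ·
    · · · · · █ · · · · ·
    · · · · · · · · · · ·
T1:
  2·area = 16
  edge (14, 12)→(6, 20): d=(-8,8) inclusive
  edge (6, 20)→(20, 4): d=(14,-16) inclusive
  edge (20, 4)→(14, 12): d=(-6,8) inclusive
    (10,2)@(21, 5): e=[0,30,-14] → ·  [on edge]
    (9,3)@(19, 7): e=[0,26,-10] → ·  [on edge]
    (8,4)@(17, 9): e=[0,22,-6] → ·  [on edge]
    (7,5)@(15, 11): e=[0,18,-2] → ·  [on edge]
    (6,6)@(13, 13): e=[0,14,2] → █  [on edge]
    (7,6)@(15, 13): e=[-16,46,-14] → ·
    (5,7)@(11, 15): e=[0,10,6] → █  [on edge]
    (6,7)@(13, 15): e=[-16,42,-10] → ·
    (4,8)@(9, 17): e=[0,6,10] → █  [on edge]
    (5,8)@(11, 17): e=[-16,38,-6] → ·
    (3,9)@(7, 19): e=[0,2,14] → █  [on edge]
    (4,9)@(9, 19): e=[-16,34,-2] → ·
    (2,10)@(5, 21): e=[0,-2,18] → ·  [on edge]
  covered (4 px):
    · · · · · · · · · · ·
    · · · · · · · · · · ·
    · · · · · · · · · · ·
    · · · · · · · · · · ·
    · · · · · · · · · · ·
    · · · · · · · · · · ·
    · · · · · · █ · · · ·
    · · · · · █ · · · · ·
    · · · · █ · · · · · ·
    · · · █ · · · · · · ·
    · · · · · · · · · · ·
T2:
  2·area = 24  (B↔C swapped to make it positive)
  edge (6, 16)→(10, 12): d=(4,-4) inclusive
  edge (10, 12)→(22, 6): d=(12,-6) inclusive
  edge (22, 6)→(6, 16): d=(-16,10) inclusive
    (10,0)@(21, 1): e=[0,-66,90] → ·  [on edge]
    (9,1)@(19, 3): e=[0,-54,78] → ·  [on edge]
    (8,2)@(17, 5): e=[0,-42,66] → ·  [on edge]
    (7,3)@(15, 7): e=[0,-30,54] → ·  [on edge]
    (6,4)@(13, 9): e=[0,-18,42] → ·  [on edge]
    (8,4)@(17, 9): e=[16,6,2] → █
    (9,4)@(19, 9): e=[24,18,-18] → ·
    (5,5)@(11, 11): e=[0,-6,30] → ·  [on edge]
    (6,5)@(13, 11): e=[8,6,10] → █
    (7,5)@(15, 11): e=[16,18,-10] → ·
    (8,5)@(17, 11): e=[24,30,-30] → ·
    (4,6)@(9, 13): e=[0,6,18] → █  [on edge]
    (3,7)@(7, 15): e=[0,18,6] → █  [on edge]
    (2,8)@(5, 17): e=[0,30,-6] → ·  [on edge]
    (1,9)@(3, 19): e=[0,42,-18] → ·  [on edge]
    (0,10)@(1, 21): e=[0,54,-30] → ·  [on edge]
  covered (4 px):
    · · · · · · · · · · ·
    · · · · · · · · · · ·
    · · · · · · · · · · ·
    · · · · · · · · · · ·
    · · · · · · · · █ · ·
    · · · · · · █ · · · ·
    · · · · █ · · · · · ·
    · · · █ · · · · · · ·
    · · · · · · · · · · ·
    · · · · · · · · · · ·
    · · · · · · · · · · ·
T3:
  2·area = 36
  edge (4, 20)→(6, 16): d=(2,-4) inclusive
  edge (6, 16)→(20, 6): d=(14,-10) inclusive
  edge (20, 6)→(4, 20): d=(-16,14) inclusive
    (6,5)@(13, 11): e=[18,0,18] → █  [on edge]
    (7,5)@(15, 11): e=[26,20,-10] → ·
    (5,6)@(11, 13): e=[14,8,14] → █
    (6,6)@(13, 13): e=[22,28,-14] → ·
    (4,7)@(9, 15): e=[10,16,10] → █
    (5,7)@(11, 15): e=[18,36,-18] → ·
    (3,8)@(7, 17): e=[6,24,6] → █
    (4,8)@(9, 17): e=[14,44,-22] → ·
    (2,9)@(5, 19): e=[2,32,2] → █
    (3,9)@(7, 19): e=[10,52,-26] → ·
    (2,10)@(5, 21): e=[6,60,-30] → ·
  covered (5 px):
    · · · · · · · · · · ·
    · · · · · · · · · · ·
    · · · · · · · · · · ·
    · · · · · · · · · · ·
    · · · · · · · · · · ·
    · · · · · · █ · · · ·
    · · · · · █ · · · · ·
    · · · · █ · · · · · ·
    · · · █ · · · · · · ·
    · · █ · · · · · · · ·
    · · · · · · · · · · ·

Z-buffer (winner per pixel, '.' = empty):
  . . . . . . . . . . .
  . . . . . . . . . . .
  . 0 . . . . . . . . .
  . . 0 . . . . . . . .
  . . 0 0 0 . . . 2 . .
  . . . 0 0 0 3 . . . .
  . . . 0 2 3 1 . . . .
  . . . 2 3 1 0 0 . . .
  . . . 3 1 0 0 . . . .
  . . 3 1 . 0 . . . . .
  . . . . . . . . . . .

Final: 2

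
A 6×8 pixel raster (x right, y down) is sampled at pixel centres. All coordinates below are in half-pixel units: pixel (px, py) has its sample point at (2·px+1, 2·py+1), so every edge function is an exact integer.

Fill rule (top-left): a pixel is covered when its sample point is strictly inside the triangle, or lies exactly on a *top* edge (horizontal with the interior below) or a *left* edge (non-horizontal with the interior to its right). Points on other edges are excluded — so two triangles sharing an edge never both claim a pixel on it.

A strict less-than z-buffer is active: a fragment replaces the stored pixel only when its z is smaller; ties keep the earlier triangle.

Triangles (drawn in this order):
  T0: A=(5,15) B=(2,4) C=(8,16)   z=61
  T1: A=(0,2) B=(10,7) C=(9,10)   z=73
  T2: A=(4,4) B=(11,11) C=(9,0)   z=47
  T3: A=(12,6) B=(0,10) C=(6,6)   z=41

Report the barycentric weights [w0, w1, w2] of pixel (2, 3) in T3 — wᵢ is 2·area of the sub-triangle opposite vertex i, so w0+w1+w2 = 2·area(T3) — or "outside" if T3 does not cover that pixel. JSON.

T0:
  2·area = 30
  edge (5, 15)→(2, 4): d=(-3,-11) top-left  bias=+0
  edge (2, 4)→(8, 16): d=(6,12) right/bottom  bias=-1
  edge (8, 16)→(5, 15): d=(-3,-1) top-left  bias=+0
    (1,3)@(3, 7): e=[2,6,22] → X
    (2,3)@(5, 7): e=[24,-18,24] → .
    (1,4)@(3, 9): e=[-4,18,16] → .
    (2,5)@(5, 11): e=[12,6,12] → X
    (3,5)@(7, 11): e=[34,-18,14] → .
    (2,6)@(5, 13): e=[6,18,6] → X
    (3,6)@(7, 13): e=[28,-6,8] → .
    (2,7)@(5, 15): e=[0,30,0] → X  [on edge]
    (3,7)@(7, 15): e=[22,6,2] → X
    (4,7)@(9, 15): e=[44,-18,4] → .
  covered (5 px):
    . . . . . .
    . . . . . .
    . . . . . .
    . X . . . .
    . . . . . .
    . . X . . .
    . . X . . .
    . . X X . .
T1:
  2·area = 35
  edge (0, 2)→(10, 7): d=(10,5) right/bottom  bias=-1
  edge (10, 7)→(9, 10): d=(-1,3) right/bottom  bias=-1
  edge (9, 10)→(0, 2): d=(-9,-8) top-left  bias=+0
    (2,2)@(5, 5): e=[5,17,13] → X
    (3,2)@(7, 5): e=[-5,11,29] → .
    (2,3)@(5, 7): e=[25,15,-5] → .
    (3,3)@(7, 7): e=[15,9,11] → X
    (4,3)@(9, 7): e=[5,3,27] → X
    (5,3)@(11, 7): e=[-5,-3,43] → .
    (3,4)@(7, 9): e=[35,7,-7] → .
    (4,4)@(9, 9): e=[25,1,9] → X
    (5,4)@(11, 9): e=[15,-5,25] → .
    (4,5)@(9, 11): e=[45,-1,-9] → .
  covered (4 px):
    . . . . . .
    . . . . . .
    . . X . . .
    . . . X X .
    . . . . X .
    . . . . . .
    . . . . . .
    . . . . . .
T2:
  2·area = 63  (B↔C swapped to make it positive)
  edge (4, 4)→(9, 0): d=(5,-4) top-left  bias=+0
  edge (9, 0)→(11, 11): d=(2,11) right/bottom  bias=-1
  edge (11, 11)→(4, 4): d=(-7,-7) top-left  bias=+0
    (0,0)@(1, 1): e=[-27,90,0] → .  [on edge]
    (4,0)@(9, 1): e=[5,2,56] → X
    (5,0)@(11, 1): e=[13,-20,70] → .
    (1,1)@(3, 3): e=[-9,72,0] → .  [on edge]
    (3,1)@(7, 3): e=[7,28,28] → X
    (5,1)@(11, 3): e=[23,-16,56] → .
    (2,2)@(5, 5): e=[9,54,0] → X  [on edge]
    (5,2)@(11, 5): e=[33,-12,42] → .
    (2,3)@(5, 7): e=[19,58,-14] → .
    (3,3)@(7, 7): e=[27,36,0] → X  [on edge]
    (5,3)@(11, 7): e=[43,-8,28] → .
    (3,4)@(7, 9): e=[37,40,-14] → .
    (4,4)@(9, 9): e=[45,18,0] → X  [on edge]
    (5,5)@(11, 11): e=[63,0,0] → .  [on edge]
  covered (9 px):
    . . . . X .
    . . . X X .
    . . X X X .
    . . . X X .
    . . . . X .
    . . . . . .
    . . . . . .
    . . . . . .
T3:
  2·area = 24
  edge (12, 6)→(0, 10): d=(-12,4) right/bottom  bias=-1
  edge (0, 10)→(6, 6): d=(6,-4) top-left  bias=+0
  edge (6, 6)→(12, 6): d=(6,0) top-left  bias=+0
    (2,3)@(5, 7): e=[16,2,6] → X
    (3,3)@(7, 7): e=[8,10,6] → X
    (4,3)@(9, 7): e=[0,18,6] → .  [on edge]
    (1,4)@(3, 9): e=[0,6,18] → .  [on edge]
    (2,4)@(5, 9): e=[-8,14,18] → .
    (3,4)@(7, 9): e=[-16,22,18] → .
  covered (2 px):
    . . . . . .
    . . . . . .
    . . . . . .
    . . X X . .
    . . . . . .
    . . . . . .
    . . . . . .
    . . . . . .

Final: [2,6,16]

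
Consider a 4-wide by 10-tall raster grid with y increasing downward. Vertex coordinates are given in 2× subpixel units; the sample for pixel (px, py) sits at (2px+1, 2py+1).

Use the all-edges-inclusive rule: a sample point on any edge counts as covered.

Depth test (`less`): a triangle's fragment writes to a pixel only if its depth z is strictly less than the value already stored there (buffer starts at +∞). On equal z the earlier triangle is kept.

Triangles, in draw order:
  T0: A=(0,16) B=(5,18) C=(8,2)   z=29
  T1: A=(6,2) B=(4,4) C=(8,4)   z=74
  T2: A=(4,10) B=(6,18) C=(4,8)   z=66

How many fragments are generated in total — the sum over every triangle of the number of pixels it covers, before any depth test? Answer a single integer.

T0:
  2·area = 86  (B↔C swapped to make it positive)
  edge (0, 16)→(8, 2): d=(8,-14) inclusive
  edge (8, 2)→(5, 18): d=(-3,16) inclusive
  edge (5, 18)→(0, 16): d=(-5,-2) inclusive
    (3,2)@(7, 5): e=[10,7,69] → X
    (3,3)@(7, 7): e=[26,1,59] → X
    (2,4)@(5, 9): e=[14,27,45] → X
    (3,4)@(7, 9): e=[42,-5,49] → .
    (1,5)@(3, 11): e=[2,53,31] → X
    (3,5)@(7, 11): e=[58,-11,39] → .
    (1,6)@(3, 13): e=[18,47,21] → X
    (3,6)@(7, 13): e=[74,-17,29] → .
    (0,7)@(1, 15): e=[6,73,7] → X
    (3,7)@(7, 15): e=[90,-23,19] → .
    (0,8)@(1, 17): e=[22,67,-3] → .
    (1,8)@(3, 17): e=[50,35,1] → X
  covered (12 px):
    . . . .
    . . . .
    . . . X
    . . . X
    . . X .
    . X X .
    . X X .
    X X X .
    . X X .
    . . . .
T1:
  2·area = 8  (B↔C swapped to make it positive)
  edge (6, 2)→(8, 4): d=(2,2) inclusive
  edge (8, 4)→(4, 4): d=(-4,0) inclusive
  edge (4, 4)→(6, 2): d=(2,-2) inclusive
    (2,0)@(5, 1): e=[0,12,-4] → .  [on edge]
    (3,0)@(7, 1): e=[-4,12,0] → .  [on edge]
    (2,1)@(5, 3): e=[4,4,0] → X  [on edge]
    (3,1)@(7, 3): e=[0,4,4] → X  [on edge]
    (1,2)@(3, 5): e=[12,-4,0] → .  [on edge]
    (2,2)@(5, 5): e=[8,-4,4] → .
    (3,2)@(7, 5): e=[4,-4,8] → .
    (0,3)@(1, 7): e=[20,-12,0] → .  [on edge]
  covered (2 px):
    . . . .
    . . X X
    . . . .
    . . . .
    . . . .
    . . . .
    . . . .
    . . . .
    . . . .
    . . . .
T2:
  2·area = 4  (B↔C swapped to make it positive)
  edge (4, 10)→(4, 8): d=(0,-2) inclusive
  edge (4, 8)→(6, 18): d=(2,10) inclusive
  edge (6, 18)→(4, 10): d=(-2,-8) inclusive
    (1,1)@(3, 3): e=[-2,0,6] → .  [on edge]
    (2,6)@(5, 13): e=[2,0,2] → X  [on edge]
    (3,6)@(7, 13): e=[6,-20,18] → .
    (2,7)@(5, 15): e=[2,4,-2] → .
  covered (1 px):
    . . . .
    . . . .
    . . . .
    . . . .
    . . . .
    . . . .
    . . X .
    . . . .
    . . . .
    . . . .

Answer: 15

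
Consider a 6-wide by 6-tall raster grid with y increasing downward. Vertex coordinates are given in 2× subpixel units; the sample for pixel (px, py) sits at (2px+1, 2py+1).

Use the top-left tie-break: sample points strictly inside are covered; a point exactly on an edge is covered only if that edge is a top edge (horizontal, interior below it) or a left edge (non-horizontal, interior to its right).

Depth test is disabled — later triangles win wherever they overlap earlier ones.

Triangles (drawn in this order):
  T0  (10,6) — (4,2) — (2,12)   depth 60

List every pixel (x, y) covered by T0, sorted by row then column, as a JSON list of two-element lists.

T0:
  2·area = 68  (B↔C swapped to make it positive)
  edge (10, 6)→(2, 12): d=(-8,6) right/bottom  bias=-1
  edge (2, 12)→(4, 2): d=(2,-10) top-left  bias=+0
  edge (4, 2)→(10, 6): d=(6,4) right/bottom  bias=-1
    (2,1)@(5, 3): e=[54,12,2] → █
    (3,1)@(7, 3): e=[42,32,-6] → ·
    (2,2)@(5, 5): e=[38,16,14] → █
    (3,2)@(7, 5): e=[26,36,6] → █
    (4,2)@(9, 5): e=[14,56,-2] → ·
    (1,3)@(3, 7): e=[34,0,34] → █  [on edge]
    (4,3)@(9, 7): e=[-2,60,10] → ·
    (1,4)@(3, 9): e=[18,4,46] → █
    (3,4)@(7, 9): e=[-6,44,30] → ·
    (1,5)@(3, 11): e=[2,8,58] → █
    (2,5)@(5, 11): e=[-10,28,50] → ·
  covered (9 px):
    · · · · · ·
    · · █ · · ·
    · · █ █ · ·
    · █ █ █ · ·
    · █ █ · · ·
    · █ · · · ·

Result: [[2,1],[2,2],[3,2],[1,3],[2,3],[3,3],[1,4],[2,4],[1,5]]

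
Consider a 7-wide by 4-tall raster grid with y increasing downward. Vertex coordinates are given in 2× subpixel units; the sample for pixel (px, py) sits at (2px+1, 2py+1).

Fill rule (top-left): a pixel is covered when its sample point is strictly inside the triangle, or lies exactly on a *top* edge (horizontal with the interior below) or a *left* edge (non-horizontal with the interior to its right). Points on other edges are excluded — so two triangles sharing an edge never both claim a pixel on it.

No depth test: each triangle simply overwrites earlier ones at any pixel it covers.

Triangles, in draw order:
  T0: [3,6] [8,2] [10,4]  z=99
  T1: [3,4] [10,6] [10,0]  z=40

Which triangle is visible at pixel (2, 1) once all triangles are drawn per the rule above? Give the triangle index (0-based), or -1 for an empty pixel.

T0:
  2·area = 18
  edge (3, 6)→(8, 2): d=(5,-4) top-left  bias=+0
  edge (8, 2)→(10, 4): d=(2,2) right/bottom  bias=-1
  edge (10, 4)→(3, 6): d=(-7,2) right/bottom  bias=-1
    (3,0)@(7, 1): e=[-9,0,27] → .  [on edge]
    (3,1)@(7, 3): e=[1,4,13] → X
    (4,1)@(9, 3): e=[9,0,9] → .  [on edge]
    (2,2)@(5, 5): e=[3,12,3] → X
    (3,2)@(7, 5): e=[11,8,-1] → .
    (5,2)@(11, 5): e=[27,0,-9] → .  [on edge]
    (2,3)@(5, 7): e=[13,16,-11] → .
    (6,3)@(13, 7): e=[45,0,-27] → .  [on edge]
  covered (2 px):
    . . . . . . .
    . . . X . . .
    . . X . . . .
    . . . . . . .
T1:
  2·area = 42  (B↔C swapped to make it positive)
  edge (3, 4)→(10, 0): d=(7,-4) top-left  bias=+0
  edge (10, 0)→(10, 6): d=(0,6) right/bottom  bias=-1
  edge (10, 6)→(3, 4): d=(-7,-2) top-left  bias=+0
    (4,0)@(9, 1): e=[3,6,33] → X
    (5,0)@(11, 1): e=[11,-6,37] → .
    (2,1)@(5, 3): e=[1,30,11] → X
    (3,1)@(7, 3): e=[9,18,15] → X
    (5,1)@(11, 3): e=[25,-6,23] → .
    (2,2)@(5, 5): e=[15,30,-3] → .
    (3,2)@(7, 5): e=[23,18,1] → X
    (5,2)@(11, 5): e=[39,-6,9] → .
    (3,3)@(7, 7): e=[37,18,-13] → .
    (4,3)@(9, 7): e=[45,6,-9] → .
  covered (6 px):
    . . . . X . .
    . . X X X . .
    . . . X X . .
    . . . . . . .

Z-buffer (winner per pixel, '.' = empty):
  . . . . 1 . .
  . . 1 1 1 . .
  . . 0 1 1 . .
  . . . . . . .

Result: 1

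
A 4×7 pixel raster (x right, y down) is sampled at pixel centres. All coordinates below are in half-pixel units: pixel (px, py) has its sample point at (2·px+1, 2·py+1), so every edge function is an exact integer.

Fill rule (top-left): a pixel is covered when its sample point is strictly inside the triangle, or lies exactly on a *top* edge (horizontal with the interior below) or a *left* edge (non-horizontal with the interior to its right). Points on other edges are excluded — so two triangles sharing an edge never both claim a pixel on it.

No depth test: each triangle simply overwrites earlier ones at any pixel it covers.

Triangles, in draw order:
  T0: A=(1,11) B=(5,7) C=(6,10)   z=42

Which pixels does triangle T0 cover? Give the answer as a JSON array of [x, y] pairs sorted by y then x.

T0:
  2·area = 16
  edge (1, 11)→(5, 7): d=(4,-4) top-left  bias=+0
  edge (5, 7)→(6, 10): d=(1,3) right/bottom  bias=-1
  edge (6, 10)→(1, 11): d=(-5,1) right/bottom  bias=-1
    (1,0)@(3, 1): e=[-32,0,48] → ·  [on edge]
    (3,2)@(7, 5): e=[0,-8,24] → ·  [on edge]
    (2,3)@(5, 7): e=[0,0,16] → ·  [on edge]
    (1,4)@(3, 9): e=[0,8,8] → █  [on edge]
    (2,4)@(5, 9): e=[8,2,6] → █
    (3,4)@(7, 9): e=[16,-4,4] → ·
    (0,5)@(1, 11): e=[0,16,0] → ·  [on edge]
    (1,5)@(3, 11): e=[8,10,-2] → ·
    (2,5)@(5, 11): e=[16,4,-4] → ·
    (3,6)@(7, 13): e=[32,0,-16] → ·  [on edge]
  covered (2 px):
    · · · ·
    · · · ·
    · · · ·
    · · · ·
    · █ █ ·
    · · · ·
    · · · ·

Answer: [[1,4],[2,4]]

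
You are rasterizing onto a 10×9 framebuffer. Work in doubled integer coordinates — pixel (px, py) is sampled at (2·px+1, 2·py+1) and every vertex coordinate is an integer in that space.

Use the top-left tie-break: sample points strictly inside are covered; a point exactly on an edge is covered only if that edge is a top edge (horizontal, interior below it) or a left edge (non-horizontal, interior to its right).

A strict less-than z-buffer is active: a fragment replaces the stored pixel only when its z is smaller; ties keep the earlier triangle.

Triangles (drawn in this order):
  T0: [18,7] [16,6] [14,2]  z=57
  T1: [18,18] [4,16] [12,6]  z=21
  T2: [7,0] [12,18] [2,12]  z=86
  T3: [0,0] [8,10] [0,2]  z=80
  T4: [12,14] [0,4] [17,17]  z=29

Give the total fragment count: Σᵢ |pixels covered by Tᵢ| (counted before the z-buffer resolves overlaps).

T0:
  2·area = 6
  edge (18, 7)→(16, 6): d=(-2,-1) top-left  bias=+0
  edge (16, 6)→(14, 2): d=(-2,-4) top-left  bias=+0
  edge (14, 2)→(18, 7): d=(4,5) right/bottom  bias=-1
  covered (0 px):
    · · · · · · · · · ·
    · · · · · · · · · ·
    · · · · · · · · · ·
    · · · · · · · · · ·
    · · · · · · · · · ·
    · · · · · · · · · ·
    · · · · · · · · · ·
    · · · · · · · · · ·
    · · · · · · · · · ·
T1:
  2·area = 156
  edge (18, 18)→(4, 16): d=(-14,-2) top-left  bias=+0
  edge (4, 16)→(12, 6): d=(8,-10) top-left  bias=+0
  edge (12, 6)→(18, 18): d=(6,12) right/bottom  bias=-1
    (5,4)@(11, 9): e=[112,14,30] → █
    (6,4)@(13, 9): e=[116,34,6] → █
    (7,4)@(15, 9): e=[120,54,-18] → ·
    (4,5)@(9, 11): e=[80,10,66] → █
    (7,5)@(15, 11): e=[92,70,-6] → ·
    (3,6)@(7, 13): e=[48,6,102] → █
    (7,6)@(15, 13): e=[64,86,6] → █
    (8,6)@(17, 13): e=[68,106,-18] → ·
    (2,7)@(5, 15): e=[16,2,138] → █
    (8,7)@(17, 15): e=[40,122,-6] → ·
    (2,8)@(5, 17): e=[-12,18,150] → ·
    (3,8)@(7, 17): e=[-8,38,126] → ·
    (5,8)@(11, 17): e=[0,78,78] → █  [on edge]
  covered (20 px):
    · · · · · · · · · ·
    · · · · · · · · · ·
    · · · · · · · · · ·
    · · · · · · · · · ·
    · · · · · █ █ · · ·
    · · · · █ █ █ · · ·
    · · · █ █ █ █ █ · ·
    · · █ █ █ █ █ █ · ·
    · · · · · █ █ █ █ ·
T2:
  2·area = 150
  edge (7, 0)→(12, 18): d=(5,18) right/bottom  bias=-1
  edge (12, 18)→(2, 12): d=(-10,-6) top-left  bias=+0
  edge (2, 12)→(7, 0): d=(5,-12) top-left  bias=+0
    (3,0)@(7, 1): e=[5,140,5] → █
    (4,0)@(9, 1): e=[-31,152,29] → ·
    (3,1)@(7, 3): e=[15,120,15] → █
    (4,1)@(9, 3): e=[-21,132,39] → ·
    (2,2)@(5, 5): e=[61,88,1] → █
    (4,2)@(9, 5): e=[-11,112,49] → ·
    (2,3)@(5, 7): e=[71,68,11] → █
    (4,3)@(9, 7): e=[-1,92,59] → ·
    (2,4)@(5, 9): e=[81,48,21] → █
    (4,4)@(9, 9): e=[9,72,69] → █
    (5,4)@(11, 9): e=[-27,84,93] → ·
    (1,5)@(3, 11): e=[127,16,7] → █
    (3,7)@(7, 15): e=[75,0,75] → █  [on edge]
  covered (20 px):
    · · · █ · · · · · ·
    · · · █ · · · · · ·
    · · █ █ · · · · · ·
    · · █ █ · · · · · ·
    · · █ █ █ · · · · ·
    · █ █ █ █ · · · · ·
    · · █ █ █ · · · · ·
    · · · █ █ █ · · · ·
    · · · · · █ · · · ·
T3:
  2·area = 16
  edge (0, 0)→(8, 10): d=(8,10) right/bottom  bias=-1
  edge (8, 10)→(0, 2): d=(-8,-8) top-left  bias=+0
  edge (0, 2)→(0, 0): d=(0,-2) top-left  bias=+0
    (0,1)@(1, 3): e=[14,0,2] → █  [on edge]
    (1,1)@(3, 3): e=[-6,16,6] → ·
    (0,2)@(1, 5): e=[30,-16,2] → ·
    (1,2)@(3, 5): e=[10,0,6] → █  [on edge]
    (2,2)@(5, 5): e=[-10,16,10] → ·
    (1,3)@(3, 7): e=[26,-16,6] → ·
    (2,3)@(5, 7): e=[6,0,10] → █  [on edge]
    (3,3)@(7, 7): e=[-14,16,14] → ·
    (2,4)@(5, 9): e=[22,-16,10] → ·
    (3,4)@(7, 9): e=[2,0,14] → █  [on edge]
    (4,4)@(9, 9): e=[-18,16,18] → ·
    (3,5)@(7, 11): e=[18,-16,14] → ·
    (4,5)@(9, 11): e=[-2,0,18] → ·  [on edge]
    (5,6)@(11, 13): e=[-6,0,22] → ·  [on edge]
    (6,7)@(13, 15): e=[-10,0,26] → ·  [on edge]
    (7,8)@(15, 17): e=[-14,0,30] → ·  [on edge]
  covered (4 px):
    · · · · · · · · · ·
    █ · · · · · · · · ·
    · █ · · · · · · · ·
    · · █ · · · · · · ·
    · · · █ · · · · · ·
    · · · · · · · · · ·
    · · · · · · · · · ·
    · · · · · · · · · ·
    · · · · · · · · · ·
T4:
  2·area = 14
  edge (12, 14)→(0, 4): d=(-12,-10) top-left  bias=+0
  edge (0, 4)→(17, 17): d=(17,13) right/bottom  bias=-1
  edge (17, 17)→(12, 14): d=(-5,-3) top-left  bias=+0
    (3,5)@(7, 11): e=[-14,28,0] → ·  [on edge]
    (4,5)@(9, 11): e=[6,2,6] → █
    (5,5)@(11, 11): e=[26,-24,12] → ·
    (4,6)@(9, 13): e=[-18,36,-4] → ·
    (5,6)@(11, 13): e=[2,10,2] → █
    (6,6)@(13, 13): e=[22,-16,8] → ·
    (5,7)@(11, 15): e=[-22,44,-8] → ·
    (8,8)@(17, 17): e=[14,0,0] → ·  [on edge]
  covered (2 px):
    · · · · · · · · · ·
    · · · · · · · · · ·
    · · · · · · · · · ·
    · · · · · · · · · ·
    · · · · · · · · · ·
    · · · · █ · · · · ·
    · · · · · █ · · · ·
    · · · · · · · · · ·
    · · · · · · · · · ·

Result: 46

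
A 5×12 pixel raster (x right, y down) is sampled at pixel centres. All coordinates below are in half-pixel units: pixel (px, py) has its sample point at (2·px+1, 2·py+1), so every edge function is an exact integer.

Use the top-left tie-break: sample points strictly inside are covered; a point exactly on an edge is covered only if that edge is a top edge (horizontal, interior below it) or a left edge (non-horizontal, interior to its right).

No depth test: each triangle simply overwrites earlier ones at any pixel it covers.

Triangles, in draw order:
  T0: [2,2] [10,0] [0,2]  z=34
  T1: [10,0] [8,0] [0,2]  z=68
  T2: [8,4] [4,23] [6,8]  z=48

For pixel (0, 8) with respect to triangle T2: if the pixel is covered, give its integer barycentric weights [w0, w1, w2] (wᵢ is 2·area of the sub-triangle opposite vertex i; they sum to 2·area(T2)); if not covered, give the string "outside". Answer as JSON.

T0:
  2·area = 4  (B↔C swapped to make it positive)
  edge (2, 2)→(0, 2): d=(-2,0) right/bottom  bias=-1
  edge (0, 2)→(10, 0): d=(10,-2) top-left  bias=+0
  edge (10, 0)→(2, 2): d=(-8,2) right/bottom  bias=-1
    (2,0)@(5, 1): e=[2,0,2] → █  [on edge]
    (3,0)@(7, 1): e=[2,4,-2] → ·
    (2,1)@(5, 3): e=[-2,20,-14] → ·
  covered (1 px):
    · · █ · ·
    · · · · ·
    · · · · ·
    · · · · ·
    · · · · ·
    · · · · ·
    · · · · ·
    · · · · ·
    · · · · ·
    · · · · ·
    · · · · ·
    · · · · ·
T1:
  2·area = 4  (B↔C swapped to make it positive)
  edge (10, 0)→(0, 2): d=(-10,2) right/bottom  bias=-1
  edge (0, 2)→(8, 0): d=(8,-2) top-left  bias=+0
  edge (8, 0)→(10, 0): d=(2,0) top-left  bias=+0
    (2,0)@(5, 1): e=[0,2,2] → ·  [on edge]
  covered (0 px):
    · · · · ·
    · · · · ·
    · · · · ·
    · · · · ·
    · · · · ·
    · · · · ·
    · · · · ·
    · · · · ·
    · · · · ·
    · · · · ·
    · · · · ·
    · · · · ·
T2:
  2·area = 22
  edge (8, 4)→(4, 23): d=(-4,19) right/bottom  bias=-1
  edge (4, 23)→(6, 8): d=(2,-15) top-left  bias=+0
  edge (6, 8)→(8, 4): d=(2,-4) top-left  bias=+0
    (3,3)@(7, 7): e=[7,13,2] → █
    (4,3)@(9, 7): e=[-31,43,10] → ·
    (3,4)@(7, 9): e=[-1,17,6] → ·
    (2,8)@(5, 17): e=[5,3,14] → █
    (3,8)@(7, 17): e=[-33,33,22] → ·
    (2,9)@(5, 19): e=[-3,7,18] → ·
  covered (2 px):
    · · · · ·
    · · · · ·
    · · · · ·
    · · · █ ·
    · · · · ·
    · · · · ·
    · · · · ·
    · · · · ·
    · · █ · ·
    · · · · ·
    · · · · ·
    · · · · ·

Final: "outside"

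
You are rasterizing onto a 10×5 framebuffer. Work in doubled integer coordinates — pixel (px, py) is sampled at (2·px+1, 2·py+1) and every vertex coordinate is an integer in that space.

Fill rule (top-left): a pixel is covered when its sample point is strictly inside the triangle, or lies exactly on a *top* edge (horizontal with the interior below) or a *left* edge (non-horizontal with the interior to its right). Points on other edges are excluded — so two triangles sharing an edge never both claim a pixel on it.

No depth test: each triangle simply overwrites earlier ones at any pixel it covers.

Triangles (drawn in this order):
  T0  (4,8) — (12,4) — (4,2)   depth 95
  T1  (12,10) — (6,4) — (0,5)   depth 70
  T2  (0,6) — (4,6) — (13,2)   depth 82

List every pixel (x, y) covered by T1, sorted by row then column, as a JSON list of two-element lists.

T0:
  2·area = 48  (B↔C swapped to make it positive)
  edge (4, 8)→(4, 2): d=(0,-6) top-left  bias=+0
  edge (4, 2)→(12, 4): d=(8,2) right/bottom  bias=-1
  edge (12, 4)→(4, 8): d=(-8,4) right/bottom  bias=-1
    (2,1)@(5, 3): e=[6,6,36] → █
    (3,1)@(7, 3): e=[18,2,28] → █
    (4,1)@(9, 3): e=[30,-2,20] → ·
    (2,2)@(5, 5): e=[6,22,20] → █
    (4,2)@(9, 5): e=[30,14,4] → █
    (5,2)@(11, 5): e=[42,10,-4] → ·
    (2,3)@(5, 7): e=[6,38,4] → █
    (3,3)@(7, 7): e=[18,34,-4] → ·
    (4,3)@(9, 7): e=[30,30,-12] → ·
    (2,4)@(5, 9): e=[6,54,-12] → ·
  covered (6 px):
    · · · · · · · · · ·
    · · █ █ · · · · · ·
    · · █ █ █ · · · · ·
    · · █ · · · · · · ·
    · · · · · · · · · ·
T1:
  2·area = 42  (B↔C swapped to make it positive)
  edge (12, 10)→(0, 5): d=(-12,-5) top-left  bias=+0
  edge (0, 5)→(6, 4): d=(6,-1) top-left  bias=+0
  edge (6, 4)→(12, 10): d=(6,6) right/bottom  bias=-1
    (1,0)@(3, 1): e=[63,-21,0] → ·  [on edge]
    (2,1)@(5, 3): e=[49,-7,0] → ·  [on edge]
    (0,2)@(1, 5): e=[5,1,36] → █
    (1,2)@(3, 5): e=[15,3,24] → █
    (2,2)@(5, 5): e=[25,5,12] → █
    (3,2)@(7, 5): e=[35,7,0] → ·  [on edge]
    (0,3)@(1, 7): e=[-19,13,48] → ·
    (1,3)@(3, 7): e=[-9,15,36] → ·
    (2,3)@(5, 7): e=[1,17,24] → █
    (3,3)@(7, 7): e=[11,19,12] → █
    (4,3)@(9, 7): e=[21,21,0] → ·  [on edge]
    (2,4)@(5, 9): e=[-23,29,36] → ·
    (5,4)@(11, 9): e=[7,35,0] → ·  [on edge]
  covered (5 px):
    · · · · · · · · · ·
    · · · · · · · · · ·
    █ █ █ · · · · · · ·
    · · █ █ · · · · · ·
    · · · · · · · · · ·
T2:
  2·area = 16  (B↔C swapped to make it positive)
  edge (0, 6)→(13, 2): d=(13,-4) top-left  bias=+0
  edge (13, 2)→(4, 6): d=(-9,4) right/bottom  bias=-1
  edge (4, 6)→(0, 6): d=(-4,0) right/bottom  bias=-1
    (2,2)@(5, 5): e=[7,5,4] → █
    (3,2)@(7, 5): e=[15,-3,4] → ·
    (2,3)@(5, 7): e=[33,-13,-4] → ·
  covered (1 px):
    · · · · · · · · · ·
    · · · · · · · · · ·
    · · █ · · · · · · ·
    · · · · · · · · · ·
    · · · · · · · · · ·

Answer: [[0,2],[1,2],[2,2],[2,3],[3,3]]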